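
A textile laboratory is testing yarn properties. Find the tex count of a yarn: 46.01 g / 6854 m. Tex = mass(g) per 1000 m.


Formula: Tex = (mass_g / length_m) * 1000
Substituting: Tex = (46.01 / 6854) * 1000
Intermediate: 46.01 / 6854 = 0.00671287 g/m
Tex = 0.00671287 * 1000 = 6.71 tex

6.71 tex


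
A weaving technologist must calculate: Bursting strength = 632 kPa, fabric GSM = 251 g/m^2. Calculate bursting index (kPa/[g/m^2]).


Formula: Bursting Index = Bursting Strength / Fabric GSM
BI = 632 kPa / 251 g/m^2
BI = 2.518 kPa/(g/m^2)

2.518 kPa/(g/m^2)


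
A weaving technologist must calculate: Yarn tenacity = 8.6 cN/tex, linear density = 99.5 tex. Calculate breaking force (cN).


Formula: Breaking force = Tenacity * Linear density
F = 8.6 cN/tex * 99.5 tex
F = 855.70 cN

855.70 cN


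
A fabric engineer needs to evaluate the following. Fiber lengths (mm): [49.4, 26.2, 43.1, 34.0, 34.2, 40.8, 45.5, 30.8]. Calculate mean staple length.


Formula: Mean = sum of lengths / count
Sum = 49.4 + 26.2 + 43.1 + 34.0 + 34.2 + 40.8 + 45.5 + 30.8
Sum = 304.0 mm
Mean = 304.0 / 8 = 38.00 mm

38.00 mm


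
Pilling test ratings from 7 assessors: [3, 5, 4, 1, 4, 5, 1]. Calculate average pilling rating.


Formula: Mean = sum / count
Sum = 3 + 5 + 4 + 1 + 4 + 5 + 1 = 23
Mean = 23 / 7 = 3.3

3.3


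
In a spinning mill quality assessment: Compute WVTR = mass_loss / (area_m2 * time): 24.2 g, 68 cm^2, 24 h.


Formula: WVTR = mass_loss / (area * time)
Step 1: Convert area: 68 cm^2 = 0.0068 m^2
Step 2: WVTR = 24.2 g / (0.0068 m^2 * 24 h)
Step 3: WVTR = 24.2 / 0.1632 = 148.3 g/m^2/h

148.3 g/m^2/h


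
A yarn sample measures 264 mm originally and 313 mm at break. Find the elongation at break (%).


Formula: Elongation (%) = ((L_break - L0) / L0) * 100
Step 1: Extension = 313 - 264 = 49 mm
Step 2: Elongation = (49 / 264) * 100
Step 3: Elongation = 0.185606 * 100 = 18.5606% ≈ 18.6%

18.6%


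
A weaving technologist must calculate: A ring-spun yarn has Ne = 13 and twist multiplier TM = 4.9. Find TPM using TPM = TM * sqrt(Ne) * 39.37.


Formula: TPM = TM * sqrt(Ne) * 39.37
Step 1: sqrt(Ne) = sqrt(13) = 3.6056
Step 2: TM * sqrt(Ne) = 4.9 * 3.6056 = 17.6674
Step 3: TPM = 17.6674 * 39.37 = 696 twists/m

696 twists/m


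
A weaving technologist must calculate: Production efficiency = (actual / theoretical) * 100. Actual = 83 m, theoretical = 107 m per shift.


Formula: Efficiency% = (Actual output / Theoretical output) * 100
Efficiency% = (83 / 107) * 100
Efficiency% = 0.775701 * 100 = 77.5701% ≈ 77.6%

77.6%


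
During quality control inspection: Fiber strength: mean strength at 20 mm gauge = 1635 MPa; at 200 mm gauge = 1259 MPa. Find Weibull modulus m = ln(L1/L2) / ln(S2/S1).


Formula: m = ln(L1/L2) / ln(S2/S1)
Step 1: ln(L1/L2) = ln(20/200) = -2.30259
Step 2: S2/S1 = 1259/1635 = 0.77003
Step 3: ln(S2/S1) = ln(0.77003) = -0.26133
Step 4: m = -2.30259 / -0.26133 = 8.81

8.81 (Weibull m)


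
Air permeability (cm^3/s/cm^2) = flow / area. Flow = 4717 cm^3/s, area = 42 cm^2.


Formula: Air Permeability = Airflow / Test Area
AP = 4717 cm^3/s / 42 cm^2
AP = 112.3 cm^3/s/cm^2

112.3 cm^3/s/cm^2


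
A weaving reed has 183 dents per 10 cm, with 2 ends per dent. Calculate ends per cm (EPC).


Formula: EPC = (dents per 10 cm * ends per dent) / 10
Step 1: Total ends per 10 cm = 183 * 2 = 366
Step 2: EPC = 366 / 10 = 36.6 ends/cm

36.6 ends/cm


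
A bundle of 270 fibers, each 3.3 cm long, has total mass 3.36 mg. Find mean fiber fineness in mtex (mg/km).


Formula: fineness (mtex) = mass (mg) / total length (km) = (mass_mg / total_length_m) * 1000
Step 1: Convert fiber length: 3.3 cm = 0.033 m
Step 2: Total fiber length = 270 * 0.033 = 8.91 m
Step 3: Linear density = 3.36 mg / 8.91 m = 0.3771 mg/m
Step 4: fineness = 0.3771 * 1000 = 377.1 mtex

377.1 mtex


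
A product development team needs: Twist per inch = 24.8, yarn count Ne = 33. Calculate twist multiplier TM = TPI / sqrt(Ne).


Formula: TM = TPI / sqrt(Ne)
Step 1: sqrt(Ne) = sqrt(33) = 5.7446
Step 2: TM = 24.8 / 5.7446 = 4.32

4.32 TM


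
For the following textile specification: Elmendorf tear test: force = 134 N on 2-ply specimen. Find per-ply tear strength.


Formula: Per-ply strength = Total force / Number of plies
Per-ply = 134 N / 2
Per-ply = 67 N

67 N


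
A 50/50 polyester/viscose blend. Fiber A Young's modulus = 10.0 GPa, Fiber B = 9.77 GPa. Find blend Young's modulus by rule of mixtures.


Formula: Blend property = (fraction_A * property_A) + (fraction_B * property_B)
Step 1: Contribution A = 50/100 * 10.0 GPa = 5.0 GPa
Step 2: Contribution B = 50/100 * 9.77 GPa = 4.885 GPa
Step 3: Blend Young's modulus = 5.0 + 4.885 = 9.885 GPa

9.885 GPa


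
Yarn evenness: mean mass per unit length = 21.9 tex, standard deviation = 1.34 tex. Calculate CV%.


Formula: CV% = (standard deviation / mean) * 100
Step 1: Ratio = 1.34 / 21.9 = 0.061187
Step 2: CV% = 0.061187 * 100 = 6.1187% ≈ 6.1%

6.1%


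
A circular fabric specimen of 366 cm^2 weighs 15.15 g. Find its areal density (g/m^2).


Formula: GSM = mass_g / area_m2
Step 1: Convert area: 366 cm^2 = 366 / 10000 = 0.0366 m^2
Step 2: GSM = 15.15 g / 0.0366 m^2 = 413.9 g/m^2

413.9 g/m^2


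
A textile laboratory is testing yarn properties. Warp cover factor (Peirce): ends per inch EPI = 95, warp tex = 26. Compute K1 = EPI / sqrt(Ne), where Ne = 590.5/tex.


Formula: K1 = EPI / sqrt(Ne), with Ne = 590.5 / tex_warp
Step 1: Ne = 590.5 / 26 = 22.712
Step 2: sqrt(Ne) = sqrt(22.712) = 4.7657
Step 3: K1 = 95 / 4.7657 = 19.9

19.9


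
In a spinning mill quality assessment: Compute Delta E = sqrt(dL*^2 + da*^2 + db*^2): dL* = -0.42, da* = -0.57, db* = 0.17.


Formula: Delta E = sqrt(dL*^2 + da*^2 + db*^2)
Step 1: dL*^2 = (-0.42)^2 = 0.1764
Step 2: da*^2 = (-0.57)^2 = 0.3249
Step 3: db*^2 = 0.17^2 = 0.0289
Step 4: Sum = 0.1764 + 0.3249 + 0.0289 = 0.5302
Step 5: Delta E = sqrt(0.5302) = 0.73

0.73 Delta E


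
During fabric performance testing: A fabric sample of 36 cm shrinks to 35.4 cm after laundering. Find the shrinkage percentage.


Formula: Shrinkage% = ((L_before - L_after) / L_before) * 100
Step 1: Shrinkage = 36 - 35.4 = 0.6 cm
Step 2: Shrinkage% = (0.6 / 36) * 100
Step 3: Shrinkage% = 0.016667 * 100 = 1.6667% ≈ 1.7%

1.7%


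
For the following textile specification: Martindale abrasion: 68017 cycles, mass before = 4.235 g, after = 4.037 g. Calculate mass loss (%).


Formula: Mass loss% = ((m_before - m_after) / m_before) * 100
Step 1: Mass loss = 4.235 - 4.037 = 0.198 g
Step 2: Ratio = 0.198 / 4.235 = 0.0467532
Step 3: Mass loss% = 0.0467532 * 100 = 4.67532% ≈ 4.68%

4.68%


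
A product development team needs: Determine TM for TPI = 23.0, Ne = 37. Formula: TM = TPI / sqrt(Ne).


Formula: TM = TPI / sqrt(Ne)
Step 1: sqrt(Ne) = sqrt(37) = 6.0828
Step 2: TM = 23.0 / 6.0828 = 3.78

3.78 TM


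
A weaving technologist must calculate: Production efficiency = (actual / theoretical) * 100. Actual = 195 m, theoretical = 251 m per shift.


Formula: Efficiency% = (Actual output / Theoretical output) * 100
Efficiency% = (195 / 251) * 100
Efficiency% = 0.776892 * 100 = 77.6892% ≈ 77.7%

77.7%


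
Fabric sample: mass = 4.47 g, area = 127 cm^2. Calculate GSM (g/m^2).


Formula: GSM = mass_g / area_m2
Step 1: Convert area: 127 cm^2 = 127 / 10000 = 0.0127 m^2
Step 2: GSM = 4.47 g / 0.0127 m^2 = 352.0 g/m^2

352.0 g/m^2


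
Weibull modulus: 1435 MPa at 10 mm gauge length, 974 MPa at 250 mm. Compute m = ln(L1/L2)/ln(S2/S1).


Formula: m = ln(L1/L2) / ln(S2/S1)
Step 1: ln(L1/L2) = ln(10/250) = -3.21888
Step 2: S2/S1 = 974/1435 = 0.67875
Step 3: ln(S2/S1) = ln(0.67875) = -0.38750
Step 4: m = -3.21888 / -0.38750 = 8.31

8.31 (Weibull m)


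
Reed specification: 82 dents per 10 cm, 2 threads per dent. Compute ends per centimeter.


Formula: EPC = (dents per 10 cm * ends per dent) / 10
Step 1: Total ends per 10 cm = 82 * 2 = 164
Step 2: EPC = 164 / 10 = 16.4 ends/cm

16.4 ends/cm


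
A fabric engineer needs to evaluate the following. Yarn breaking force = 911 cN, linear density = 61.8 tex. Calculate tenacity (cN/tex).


Formula: Tenacity = Breaking force / Linear density
Tenacity = 911 cN / 61.8 tex
Tenacity = 14.74 cN/tex

14.74 cN/tex


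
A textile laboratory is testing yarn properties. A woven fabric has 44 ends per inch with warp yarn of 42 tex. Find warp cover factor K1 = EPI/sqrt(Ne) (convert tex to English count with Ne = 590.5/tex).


Formula: K1 = EPI / sqrt(Ne), with Ne = 590.5 / tex_warp
Step 1: Ne = 590.5 / 42 = 14.06
Step 2: sqrt(Ne) = sqrt(14.06) = 3.7497
Step 3: K1 = 44 / 3.7497 = 11.7

11.7


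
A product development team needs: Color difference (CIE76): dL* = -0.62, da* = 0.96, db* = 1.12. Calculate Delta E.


Formula: Delta E = sqrt(dL*^2 + da*^2 + db*^2)
Step 1: dL*^2 = (-0.62)^2 = 0.3844
Step 2: da*^2 = 0.96^2 = 0.9216
Step 3: db*^2 = 1.12^2 = 1.2544
Step 4: Sum = 0.3844 + 0.9216 + 1.2544 = 2.5604
Step 5: Delta E = sqrt(2.5604) = 1.6

1.6 Delta E


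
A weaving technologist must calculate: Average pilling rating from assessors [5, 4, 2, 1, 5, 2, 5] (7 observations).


Formula: Mean = sum / count
Sum = 5 + 4 + 2 + 1 + 5 + 2 + 5 = 24
Mean = 24 / 7 = 3.4

3.4


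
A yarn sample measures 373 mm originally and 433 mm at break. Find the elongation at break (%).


Formula: Elongation (%) = ((L_break - L0) / L0) * 100
Step 1: Extension = 433 - 373 = 60 mm
Step 2: Elongation = (60 / 373) * 100
Step 3: Elongation = 0.160858 * 100 = 16.0858% ≈ 16.1%

16.1%


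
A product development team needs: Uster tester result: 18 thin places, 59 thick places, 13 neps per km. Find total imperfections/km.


Formula: Total = thin places + thick places + neps
Total = 18 + 59 + 13
Total = 90 imperfections/km

90 imperfections/km


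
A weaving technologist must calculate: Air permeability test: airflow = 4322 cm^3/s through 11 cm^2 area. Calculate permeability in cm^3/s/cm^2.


Formula: Air Permeability = Airflow / Test Area
AP = 4322 cm^3/s / 11 cm^2
AP = 392.9 cm^3/s/cm^2

392.9 cm^3/s/cm^2


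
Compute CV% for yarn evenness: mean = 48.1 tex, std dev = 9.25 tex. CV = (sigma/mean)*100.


Formula: CV% = (standard deviation / mean) * 100
Step 1: Ratio = 9.25 / 48.1 = 0.192308
Step 2: CV% = 0.192308 * 100 = 19.2308% ≈ 19.2%

19.2%


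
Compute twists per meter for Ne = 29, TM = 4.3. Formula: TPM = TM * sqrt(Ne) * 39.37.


Formula: TPM = TM * sqrt(Ne) * 39.37
Step 1: sqrt(Ne) = sqrt(29) = 5.3852
Step 2: TM * sqrt(Ne) = 4.3 * 5.3852 = 23.1564
Step 3: TPM = 23.1564 * 39.37 = 912 twists/m

912 twists/m


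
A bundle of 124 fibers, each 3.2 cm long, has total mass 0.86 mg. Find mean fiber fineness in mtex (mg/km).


Formula: fineness (mtex) = mass (mg) / total length (km) = (mass_mg / total_length_m) * 1000
Step 1: Convert fiber length: 3.2 cm = 0.032 m
Step 2: Total fiber length = 124 * 0.032 = 3.968 m
Step 3: Linear density = 0.86 mg / 3.968 m = 0.2167 mg/m
Step 4: fineness = 0.2167 * 1000 = 216.7 mtex

216.7 mtex


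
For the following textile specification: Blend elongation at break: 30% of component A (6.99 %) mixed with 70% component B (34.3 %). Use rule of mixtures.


Formula: Blend property = (fraction_A * property_A) + (fraction_B * property_B)
Step 1: Contribution A = 30/100 * 6.99 % = 2.097 %
Step 2: Contribution B = 70/100 * 34.3 % = 24.01 %
Step 3: Blend elongation at break = 2.097 + 24.01 = 26.107 %

26.107 %


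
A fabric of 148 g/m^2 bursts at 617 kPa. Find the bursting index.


Formula: Bursting Index = Bursting Strength / Fabric GSM
BI = 617 kPa / 148 g/m^2
BI = 4.169 kPa/(g/m^2)

4.169 kPa/(g/m^2)


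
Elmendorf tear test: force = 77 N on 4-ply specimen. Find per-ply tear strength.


Formula: Per-ply strength = Total force / Number of plies
Per-ply = 77 N / 4
Per-ply = 19.25 N

19.25 N


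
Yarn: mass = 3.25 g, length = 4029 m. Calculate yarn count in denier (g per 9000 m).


Formula: den = (mass_g / length_m) * 9000
Substituting: den = (3.25 / 4029) * 9000
Intermediate: 3.25 / 4029 = 0.00080665 g/m
den = 0.00080665 * 9000 = 7.3 denier

7.3 denier


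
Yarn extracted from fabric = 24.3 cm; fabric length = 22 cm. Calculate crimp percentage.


Formula: Crimp% = ((L_yarn - L_fabric) / L_fabric) * 100
Step 1: Extension = 24.3 - 22 = 2.3 cm
Step 2: Crimp% = (2.3 / 22) * 100
Step 3: Crimp% = 0.104545 * 100 = 10.4545% ≈ 10.5%

10.5%


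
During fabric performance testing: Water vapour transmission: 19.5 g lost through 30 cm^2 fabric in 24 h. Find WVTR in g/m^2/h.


Formula: WVTR = mass_loss / (area * time)
Step 1: Convert area: 30 cm^2 = 0.003 m^2
Step 2: WVTR = 19.5 g / (0.003 m^2 * 24 h)
Step 3: WVTR = 19.5 / 0.072 = 270.8 g/m^2/h

270.8 g/m^2/h


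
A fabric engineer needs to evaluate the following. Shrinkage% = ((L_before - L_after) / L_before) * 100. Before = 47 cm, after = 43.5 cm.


Formula: Shrinkage% = ((L_before - L_after) / L_before) * 100
Step 1: Shrinkage = 47 - 43.5 = 3.5 cm
Step 2: Shrinkage% = (3.5 / 47) * 100
Step 3: Shrinkage% = 0.074468 * 100 = 7.4468% ≈ 7.4%

7.4%


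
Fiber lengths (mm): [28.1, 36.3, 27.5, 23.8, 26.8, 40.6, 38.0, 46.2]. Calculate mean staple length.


Formula: Mean = sum of lengths / count
Sum = 28.1 + 36.3 + 27.5 + 23.8 + 26.8 + 40.6 + 38.0 + 46.2
Sum = 267.3 mm
Mean = 267.3 / 8 = 33.41 mm

33.41 mm


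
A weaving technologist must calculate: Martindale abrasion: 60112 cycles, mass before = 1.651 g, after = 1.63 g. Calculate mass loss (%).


Formula: Mass loss% = ((m_before - m_after) / m_before) * 100
Step 1: Mass loss = 1.651 - 1.63 = 0.021 g
Step 2: Ratio = 0.021 / 1.651 = 0.0127196
Step 3: Mass loss% = 0.0127196 * 100 = 1.27196% ≈ 1.27%

1.27%


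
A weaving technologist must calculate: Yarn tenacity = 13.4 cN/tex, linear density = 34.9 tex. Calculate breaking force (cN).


Formula: Breaking force = Tenacity * Linear density
F = 13.4 cN/tex * 34.9 tex
F = 467.66 cN

467.66 cN


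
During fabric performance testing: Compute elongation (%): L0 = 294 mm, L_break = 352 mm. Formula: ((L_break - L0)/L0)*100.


Formula: Elongation (%) = ((L_break - L0) / L0) * 100
Step 1: Extension = 352 - 294 = 58 mm
Step 2: Elongation = (58 / 294) * 100
Step 3: Elongation = 0.197279 * 100 = 19.7279% ≈ 19.7%

19.7%


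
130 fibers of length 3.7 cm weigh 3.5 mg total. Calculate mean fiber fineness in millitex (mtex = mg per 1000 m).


Formula: fineness (mtex) = mass (mg) / total length (km) = (mass_mg / total_length_m) * 1000
Step 1: Convert fiber length: 3.7 cm = 0.037 m
Step 2: Total fiber length = 130 * 0.037 = 4.81 m
Step 3: Linear density = 3.5 mg / 4.81 m = 0.7277 mg/m
Step 4: fineness = 0.7277 * 1000 = 727.7 mtex

727.7 mtex


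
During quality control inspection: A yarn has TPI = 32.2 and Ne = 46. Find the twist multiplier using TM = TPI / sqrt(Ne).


Formula: TM = TPI / sqrt(Ne)
Step 1: sqrt(Ne) = sqrt(46) = 6.7823
Step 2: TM = 32.2 / 6.7823 = 4.75

4.75 TM


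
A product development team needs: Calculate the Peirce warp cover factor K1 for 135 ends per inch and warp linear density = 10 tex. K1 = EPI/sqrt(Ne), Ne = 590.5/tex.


Formula: K1 = EPI / sqrt(Ne), with Ne = 590.5 / tex_warp
Step 1: Ne = 590.5 / 10 = 59.05
Step 2: sqrt(Ne) = sqrt(59.05) = 7.6844
Step 3: K1 = 135 / 7.6844 = 17.6

17.6


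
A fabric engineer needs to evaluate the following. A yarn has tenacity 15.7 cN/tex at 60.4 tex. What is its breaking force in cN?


Formula: Breaking force = Tenacity * Linear density
F = 15.7 cN/tex * 60.4 tex
F = 948.28 cN

948.28 cN


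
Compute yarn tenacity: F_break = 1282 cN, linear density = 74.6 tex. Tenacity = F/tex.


Formula: Tenacity = Breaking force / Linear density
Tenacity = 1282 cN / 74.6 tex
Tenacity = 17.18 cN/tex

17.18 cN/tex


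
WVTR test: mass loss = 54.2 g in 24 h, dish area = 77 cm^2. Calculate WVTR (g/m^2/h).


Formula: WVTR = mass_loss / (area * time)
Step 1: Convert area: 77 cm^2 = 0.0077 m^2
Step 2: WVTR = 54.2 g / (0.0077 m^2 * 24 h)
Step 3: WVTR = 54.2 / 0.1848 = 293.3 g/m^2/h

293.3 g/m^2/h


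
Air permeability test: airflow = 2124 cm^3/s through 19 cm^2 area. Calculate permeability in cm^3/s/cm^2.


Formula: Air Permeability = Airflow / Test Area
AP = 2124 cm^3/s / 19 cm^2
AP = 111.8 cm^3/s/cm^2

111.8 cm^3/s/cm^2


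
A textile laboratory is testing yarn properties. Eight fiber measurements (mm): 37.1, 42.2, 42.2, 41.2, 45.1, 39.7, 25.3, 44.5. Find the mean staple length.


Formula: Mean = sum of lengths / count
Sum = 37.1 + 42.2 + 42.2 + 41.2 + 45.1 + 39.7 + 25.3 + 44.5
Sum = 317.3 mm
Mean = 317.3 / 8 = 39.66 mm

39.66 mm


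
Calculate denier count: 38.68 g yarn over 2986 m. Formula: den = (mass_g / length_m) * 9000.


Formula: den = (mass_g / length_m) * 9000
Substituting: den = (38.68 / 2986) * 9000
Intermediate: 38.68 / 2986 = 0.01295378 g/m
den = 0.01295378 * 9000 = 116.6 denier

116.6 denier


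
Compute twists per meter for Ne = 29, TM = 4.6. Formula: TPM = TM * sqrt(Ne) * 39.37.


Formula: TPM = TM * sqrt(Ne) * 39.37
Step 1: sqrt(Ne) = sqrt(29) = 5.3852
Step 2: TM * sqrt(Ne) = 4.6 * 5.3852 = 24.7719
Step 3: TPM = 24.7719 * 39.37 = 975 twists/m

975 twists/m


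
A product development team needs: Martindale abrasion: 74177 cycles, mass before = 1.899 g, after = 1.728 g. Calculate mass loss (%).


Formula: Mass loss% = ((m_before - m_after) / m_before) * 100
Step 1: Mass loss = 1.899 - 1.728 = 0.171 g
Step 2: Ratio = 0.171 / 1.899 = 0.0900474
Step 3: Mass loss% = 0.0900474 * 100 = 9.00474% ≈ 9.00%

9.00%


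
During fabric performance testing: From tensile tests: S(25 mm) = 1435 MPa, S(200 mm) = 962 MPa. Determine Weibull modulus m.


Formula: m = ln(L1/L2) / ln(S2/S1)
Step 1: ln(L1/L2) = ln(25/200) = -2.07944
Step 2: S2/S1 = 962/1435 = 0.67038
Step 3: ln(S2/S1) = ln(0.67038) = -0.39991
Step 4: m = -2.07944 / -0.39991 = 5.20

5.20 (Weibull m)


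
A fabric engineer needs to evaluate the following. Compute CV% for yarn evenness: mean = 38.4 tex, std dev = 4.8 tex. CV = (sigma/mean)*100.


Formula: CV% = (standard deviation / mean) * 100
Step 1: Ratio = 4.8 / 38.4 = 0.125
Step 2: CV% = 0.125 * 100 = 12.5%

12.5%


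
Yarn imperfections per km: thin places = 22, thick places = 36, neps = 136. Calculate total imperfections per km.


Formula: Total = thin places + thick places + neps
Total = 22 + 36 + 136
Total = 194 imperfections/km

194 imperfections/km


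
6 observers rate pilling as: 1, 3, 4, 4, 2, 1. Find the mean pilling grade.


Formula: Mean = sum / count
Sum = 1 + 3 + 4 + 4 + 2 + 1 = 15
Mean = 15 / 6 = 2.5

2.5


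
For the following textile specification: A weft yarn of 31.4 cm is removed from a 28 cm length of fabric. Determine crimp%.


Formula: Crimp% = ((L_yarn - L_fabric) / L_fabric) * 100
Step 1: Extension = 31.4 - 28 = 3.4 cm
Step 2: Crimp% = (3.4 / 28) * 100
Step 3: Crimp% = 0.121429 * 100 = 12.1429% ≈ 12.1%

12.1%


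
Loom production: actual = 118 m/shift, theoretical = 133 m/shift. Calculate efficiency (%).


Formula: Efficiency% = (Actual output / Theoretical output) * 100
Efficiency% = (118 / 133) * 100
Efficiency% = 0.887218 * 100 = 88.7218% ≈ 88.7%

88.7%


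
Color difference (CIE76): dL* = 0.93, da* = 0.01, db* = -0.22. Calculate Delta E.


Formula: Delta E = sqrt(dL*^2 + da*^2 + db*^2)
Step 1: dL*^2 = 0.93^2 = 0.8649
Step 2: da*^2 = 0.01^2 = 0.0001
Step 3: db*^2 = (-0.22)^2 = 0.0484
Step 4: Sum = 0.8649 + 0.0001 + 0.0484 = 0.9134
Step 5: Delta E = sqrt(0.9134) = 0.96

0.96 Delta E


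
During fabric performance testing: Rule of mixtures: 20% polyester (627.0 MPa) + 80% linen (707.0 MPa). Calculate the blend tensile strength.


Formula: Blend property = (fraction_A * property_A) + (fraction_B * property_B)
Step 1: Contribution A = 20/100 * 627.0 MPa = 125.4 MPa
Step 2: Contribution B = 80/100 * 707.0 MPa = 565.6 MPa
Step 3: Blend tensile strength = 125.4 + 565.6 = 691.0 MPa

691.0 MPa


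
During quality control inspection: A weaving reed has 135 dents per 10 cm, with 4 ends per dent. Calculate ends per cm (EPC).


Formula: EPC = (dents per 10 cm * ends per dent) / 10
Step 1: Total ends per 10 cm = 135 * 4 = 540
Step 2: EPC = 540 / 10 = 54.0 ends/cm

54.0 ends/cm


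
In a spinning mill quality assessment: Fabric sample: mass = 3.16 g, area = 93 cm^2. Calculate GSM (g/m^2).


Formula: GSM = mass_g / area_m2
Step 1: Convert area: 93 cm^2 = 93 / 10000 = 0.0093 m^2
Step 2: GSM = 3.16 g / 0.0093 m^2 = 339.8 g/m^2

339.8 g/m^2


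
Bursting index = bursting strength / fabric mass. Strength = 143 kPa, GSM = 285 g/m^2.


Formula: Bursting Index = Bursting Strength / Fabric GSM
BI = 143 kPa / 285 g/m^2
BI = 0.502 kPa/(g/m^2)

0.502 kPa/(g/m^2)


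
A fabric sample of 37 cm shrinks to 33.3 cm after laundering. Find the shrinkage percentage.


Formula: Shrinkage% = ((L_before - L_after) / L_before) * 100
Step 1: Shrinkage = 37 - 33.3 = 3.7 cm
Step 2: Shrinkage% = (3.7 / 37) * 100
Step 3: Shrinkage% = 0.1 * 100 = 10.0%

10.0%


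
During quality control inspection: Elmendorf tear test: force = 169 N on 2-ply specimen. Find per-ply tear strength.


Formula: Per-ply strength = Total force / Number of plies
Per-ply = 169 N / 2
Per-ply = 84.5 N

84.5 N


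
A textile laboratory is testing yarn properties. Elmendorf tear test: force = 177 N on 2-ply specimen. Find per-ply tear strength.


Formula: Per-ply strength = Total force / Number of plies
Per-ply = 177 N / 2
Per-ply = 88.5 N

88.5 N


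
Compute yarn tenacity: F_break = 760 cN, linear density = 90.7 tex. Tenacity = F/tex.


Formula: Tenacity = Breaking force / Linear density
Tenacity = 760 cN / 90.7 tex
Tenacity = 8.38 cN/tex

8.38 cN/tex


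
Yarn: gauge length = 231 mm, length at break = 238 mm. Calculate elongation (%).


Formula: Elongation (%) = ((L_break - L0) / L0) * 100
Step 1: Extension = 238 - 231 = 7 mm
Step 2: Elongation = (7 / 231) * 100
Step 3: Elongation = 0.030303 * 100 = 3.0303% ≈ 3.0%

3.0%


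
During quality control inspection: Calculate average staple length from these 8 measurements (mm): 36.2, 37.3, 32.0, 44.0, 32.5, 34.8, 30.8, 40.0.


Formula: Mean = sum of lengths / count
Sum = 36.2 + 37.3 + 32.0 + 44.0 + 32.5 + 34.8 + 30.8 + 40.0
Sum = 287.6 mm
Mean = 287.6 / 8 = 35.95 mm

35.95 mm


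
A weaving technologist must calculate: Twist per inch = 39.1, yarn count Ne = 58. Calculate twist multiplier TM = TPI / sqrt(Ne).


Formula: TM = TPI / sqrt(Ne)
Step 1: sqrt(Ne) = sqrt(58) = 7.6158
Step 2: TM = 39.1 / 7.6158 = 5.13

5.13 TM


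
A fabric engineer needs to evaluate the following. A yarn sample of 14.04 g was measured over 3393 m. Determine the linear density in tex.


Formula: Tex = (mass_g / length_m) * 1000
Substituting: Tex = (14.04 / 3393) * 1000
Intermediate: 14.04 / 3393 = 0.00413793 g/m
Tex = 0.00413793 * 1000 = 4.14 tex

4.14 tex


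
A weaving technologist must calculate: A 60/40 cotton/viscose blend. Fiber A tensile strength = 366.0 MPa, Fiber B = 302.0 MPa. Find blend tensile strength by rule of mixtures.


Formula: Blend property = (fraction_A * property_A) + (fraction_B * property_B)
Step 1: Contribution A = 60/100 * 366.0 MPa = 219.6 MPa
Step 2: Contribution B = 40/100 * 302.0 MPa = 120.8 MPa
Step 3: Blend tensile strength = 219.6 + 120.8 = 340.4 MPa

340.4 MPa


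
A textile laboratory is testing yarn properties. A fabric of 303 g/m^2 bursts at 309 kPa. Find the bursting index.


Formula: Bursting Index = Bursting Strength / Fabric GSM
BI = 309 kPa / 303 g/m^2
BI = 1.020 kPa/(g/m^2)

1.020 kPa/(g/m^2)


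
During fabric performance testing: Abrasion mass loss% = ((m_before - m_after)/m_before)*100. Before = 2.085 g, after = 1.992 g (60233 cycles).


Formula: Mass loss% = ((m_before - m_after) / m_before) * 100
Step 1: Mass loss = 2.085 - 1.992 = 0.093 g
Step 2: Ratio = 0.093 / 2.085 = 0.0446043
Step 3: Mass loss% = 0.0446043 * 100 = 4.46043% ≈ 4.46%

4.46%


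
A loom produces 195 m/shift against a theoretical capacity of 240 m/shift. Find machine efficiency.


Formula: Efficiency% = (Actual output / Theoretical output) * 100
Efficiency% = (195 / 240) * 100
Efficiency% = 0.8125 * 100 = 81.25% ≈ 81.3%

81.3%


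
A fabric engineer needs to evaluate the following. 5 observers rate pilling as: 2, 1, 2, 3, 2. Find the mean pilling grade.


Formula: Mean = sum / count
Sum = 2 + 1 + 2 + 3 + 2 = 10
Mean = 10 / 5 = 2.0

2.0


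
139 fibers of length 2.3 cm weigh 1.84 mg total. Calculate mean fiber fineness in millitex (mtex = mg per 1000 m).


Formula: fineness (mtex) = mass (mg) / total length (km) = (mass_mg / total_length_m) * 1000
Step 1: Convert fiber length: 2.3 cm = 0.023 m
Step 2: Total fiber length = 139 * 0.023 = 3.197 m
Step 3: Linear density = 1.84 mg / 3.197 m = 0.5755 mg/m
Step 4: fineness = 0.5755 * 1000 = 575.5 mtex

575.5 mtex


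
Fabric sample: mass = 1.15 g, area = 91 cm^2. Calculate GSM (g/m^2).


Formula: GSM = mass_g / area_m2
Step 1: Convert area: 91 cm^2 = 91 / 10000 = 0.0091 m^2
Step 2: GSM = 1.15 g / 0.0091 m^2 = 126.4 g/m^2

126.4 g/m^2


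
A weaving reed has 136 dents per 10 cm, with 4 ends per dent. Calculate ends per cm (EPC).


Formula: EPC = (dents per 10 cm * ends per dent) / 10
Step 1: Total ends per 10 cm = 136 * 4 = 544
Step 2: EPC = 544 / 10 = 54.4 ends/cm

54.4 ends/cm


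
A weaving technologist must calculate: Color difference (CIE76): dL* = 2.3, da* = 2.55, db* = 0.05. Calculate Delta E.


Formula: Delta E = sqrt(dL*^2 + da*^2 + db*^2)
Step 1: dL*^2 = 2.3^2 = 5.29
Step 2: da*^2 = 2.55^2 = 6.5025
Step 3: db*^2 = 0.05^2 = 0.0025
Step 4: Sum = 5.29 + 6.5025 + 0.0025 = 11.795
Step 5: Delta E = sqrt(11.795) = 3.43

3.43 Delta E


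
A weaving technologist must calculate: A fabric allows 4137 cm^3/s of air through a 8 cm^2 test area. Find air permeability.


Formula: Air Permeability = Airflow / Test Area
AP = 4137 cm^3/s / 8 cm^2
AP = 517.1 cm^3/s/cm^2

517.1 cm^3/s/cm^2


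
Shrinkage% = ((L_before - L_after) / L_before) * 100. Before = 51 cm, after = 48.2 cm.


Formula: Shrinkage% = ((L_before - L_after) / L_before) * 100
Step 1: Shrinkage = 51 - 48.2 = 2.8 cm
Step 2: Shrinkage% = (2.8 / 51) * 100
Step 3: Shrinkage% = 0.054902 * 100 = 5.4902% ≈ 5.5%

5.5%


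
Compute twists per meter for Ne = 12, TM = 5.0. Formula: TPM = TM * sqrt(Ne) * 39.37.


Formula: TPM = TM * sqrt(Ne) * 39.37
Step 1: sqrt(Ne) = sqrt(12) = 3.4641
Step 2: TM * sqrt(Ne) = 5.0 * 3.4641 = 17.3205
Step 3: TPM = 17.3205 * 39.37 = 682 twists/m

682 twists/m


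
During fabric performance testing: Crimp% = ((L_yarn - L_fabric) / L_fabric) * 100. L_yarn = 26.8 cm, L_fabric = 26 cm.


Formula: Crimp% = ((L_yarn - L_fabric) / L_fabric) * 100
Step 1: Extension = 26.8 - 26 = 0.8 cm
Step 2: Crimp% = (0.8 / 26) * 100
Step 3: Crimp% = 0.030769 * 100 = 3.0769% ≈ 3.1%

3.1%


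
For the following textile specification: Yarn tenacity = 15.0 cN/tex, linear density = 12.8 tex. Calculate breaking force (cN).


Formula: Breaking force = Tenacity * Linear density
F = 15.0 cN/tex * 12.8 tex
F = 192.00 cN

192.00 cN


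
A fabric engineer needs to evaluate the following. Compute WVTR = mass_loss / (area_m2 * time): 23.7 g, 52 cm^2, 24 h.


Formula: WVTR = mass_loss / (area * time)
Step 1: Convert area: 52 cm^2 = 0.0052 m^2
Step 2: WVTR = 23.7 g / (0.0052 m^2 * 24 h)
Step 3: WVTR = 23.7 / 0.1248 = 189.9 g/m^2/h

189.9 g/m^2/h


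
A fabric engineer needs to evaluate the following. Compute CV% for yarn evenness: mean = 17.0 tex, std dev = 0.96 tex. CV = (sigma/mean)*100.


Formula: CV% = (standard deviation / mean) * 100
Step 1: Ratio = 0.96 / 17.0 = 0.056471
Step 2: CV% = 0.056471 * 100 = 5.6471% ≈ 5.6%

5.6%


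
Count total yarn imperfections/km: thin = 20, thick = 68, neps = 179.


Formula: Total = thin places + thick places + neps
Total = 20 + 68 + 179
Total = 267 imperfections/km

267 imperfections/km


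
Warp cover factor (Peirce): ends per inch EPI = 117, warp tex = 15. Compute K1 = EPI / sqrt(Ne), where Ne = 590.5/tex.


Formula: K1 = EPI / sqrt(Ne), with Ne = 590.5 / tex_warp
Step 1: Ne = 590.5 / 15 = 39.367
Step 2: sqrt(Ne) = sqrt(39.367) = 6.2743
Step 3: K1 = 117 / 6.2743 = 18.6

18.6


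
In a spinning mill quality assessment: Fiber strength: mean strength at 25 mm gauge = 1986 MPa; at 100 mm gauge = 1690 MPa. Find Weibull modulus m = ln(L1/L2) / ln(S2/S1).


Formula: m = ln(L1/L2) / ln(S2/S1)
Step 1: ln(L1/L2) = ln(25/100) = -1.38629
Step 2: S2/S1 = 1690/1986 = 0.85096
Step 3: ln(S2/S1) = ln(0.85096) = -0.16139
Step 4: m = -1.38629 / -0.16139 = 8.59

8.59 (Weibull m)


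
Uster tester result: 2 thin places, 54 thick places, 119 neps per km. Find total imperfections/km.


Formula: Total = thin places + thick places + neps
Total = 2 + 54 + 119
Total = 175 imperfections/km

175 imperfections/km


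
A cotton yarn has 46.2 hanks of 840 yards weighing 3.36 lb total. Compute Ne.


Formula: Ne = hanks / mass_lb
Substituting: Ne = 46.2 / 3.36
Ne = 13.8

13.8 Ne


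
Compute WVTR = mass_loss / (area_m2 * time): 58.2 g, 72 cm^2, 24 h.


Formula: WVTR = mass_loss / (area * time)
Step 1: Convert area: 72 cm^2 = 0.0072 m^2
Step 2: WVTR = 58.2 g / (0.0072 m^2 * 24 h)
Step 3: WVTR = 58.2 / 0.1728 = 336.8 g/m^2/h

336.8 g/m^2/h


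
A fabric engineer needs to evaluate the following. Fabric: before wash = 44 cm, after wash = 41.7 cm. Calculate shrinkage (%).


Formula: Shrinkage% = ((L_before - L_after) / L_before) * 100
Step 1: Shrinkage = 44 - 41.7 = 2.3 cm
Step 2: Shrinkage% = (2.3 / 44) * 100
Step 3: Shrinkage% = 0.052273 * 100 = 5.2273% ≈ 5.2%

5.2%


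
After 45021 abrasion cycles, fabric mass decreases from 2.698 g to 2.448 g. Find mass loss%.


Formula: Mass loss% = ((m_before - m_after) / m_before) * 100
Step 1: Mass loss = 2.698 - 2.448 = 0.25 g
Step 2: Ratio = 0.25 / 2.698 = 0.0926612
Step 3: Mass loss% = 0.0926612 * 100 = 9.26612% ≈ 9.27%

9.27%


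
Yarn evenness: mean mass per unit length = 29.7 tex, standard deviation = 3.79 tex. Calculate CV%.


Formula: CV% = (standard deviation / mean) * 100
Step 1: Ratio = 3.79 / 29.7 = 0.127609
Step 2: CV% = 0.127609 * 100 = 12.7609% ≈ 12.8%

12.8%


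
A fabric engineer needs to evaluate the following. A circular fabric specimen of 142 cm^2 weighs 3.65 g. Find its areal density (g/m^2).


Formula: GSM = mass_g / area_m2
Step 1: Convert area: 142 cm^2 = 142 / 10000 = 0.0142 m^2
Step 2: GSM = 3.65 g / 0.0142 m^2 = 257.0 g/m^2

257.0 g/m^2


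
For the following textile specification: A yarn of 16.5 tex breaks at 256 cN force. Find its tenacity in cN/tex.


Formula: Tenacity = Breaking force / Linear density
Tenacity = 256 cN / 16.5 tex
Tenacity = 15.52 cN/tex

15.52 cN/tex


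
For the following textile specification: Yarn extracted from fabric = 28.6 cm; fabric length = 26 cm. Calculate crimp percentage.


Formula: Crimp% = ((L_yarn - L_fabric) / L_fabric) * 100
Step 1: Extension = 28.6 - 26 = 2.6 cm
Step 2: Crimp% = (2.6 / 26) * 100
Step 3: Crimp% = 0.1 * 100 = 10.0%

10.0%


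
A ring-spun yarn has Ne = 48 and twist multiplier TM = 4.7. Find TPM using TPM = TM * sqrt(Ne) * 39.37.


Formula: TPM = TM * sqrt(Ne) * 39.37
Step 1: sqrt(Ne) = sqrt(48) = 6.9282
Step 2: TM * sqrt(Ne) = 4.7 * 6.9282 = 32.5625
Step 3: TPM = 32.5625 * 39.37 = 1282 twists/m

1282 twists/m


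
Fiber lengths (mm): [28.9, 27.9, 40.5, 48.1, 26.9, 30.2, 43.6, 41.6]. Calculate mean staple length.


Formula: Mean = sum of lengths / count
Sum = 28.9 + 27.9 + 40.5 + 48.1 + 26.9 + 30.2 + 43.6 + 41.6
Sum = 287.7 mm
Mean = 287.7 / 8 = 35.96 mm

35.96 mm


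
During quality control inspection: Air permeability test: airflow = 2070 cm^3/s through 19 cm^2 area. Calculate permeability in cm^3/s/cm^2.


Formula: Air Permeability = Airflow / Test Area
AP = 2070 cm^3/s / 19 cm^2
AP = 108.9 cm^3/s/cm^2

108.9 cm^3/s/cm^2


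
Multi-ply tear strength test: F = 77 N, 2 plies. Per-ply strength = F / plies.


Formula: Per-ply strength = Total force / Number of plies
Per-ply = 77 N / 2
Per-ply = 38.5 N

38.5 N


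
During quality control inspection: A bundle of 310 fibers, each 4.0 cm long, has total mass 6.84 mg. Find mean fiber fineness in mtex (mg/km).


Formula: fineness (mtex) = mass (mg) / total length (km) = (mass_mg / total_length_m) * 1000
Step 1: Convert fiber length: 4.0 cm = 0.04 m
Step 2: Total fiber length = 310 * 0.04 = 12.4 m
Step 3: Linear density = 6.84 mg / 12.4 m = 0.5516 mg/m
Step 4: fineness = 0.5516 * 1000 = 551.6 mtex

551.6 mtex


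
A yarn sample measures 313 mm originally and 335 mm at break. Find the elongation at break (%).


Formula: Elongation (%) = ((L_break - L0) / L0) * 100
Step 1: Extension = 335 - 313 = 22 mm
Step 2: Elongation = (22 / 313) * 100
Step 3: Elongation = 0.070288 * 100 = 7.0288% ≈ 7.0%

7.0%


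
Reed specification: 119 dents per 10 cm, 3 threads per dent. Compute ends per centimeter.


Formula: EPC = (dents per 10 cm * ends per dent) / 10
Step 1: Total ends per 10 cm = 119 * 3 = 357
Step 2: EPC = 357 / 10 = 35.7 ends/cm

35.7 ends/cm


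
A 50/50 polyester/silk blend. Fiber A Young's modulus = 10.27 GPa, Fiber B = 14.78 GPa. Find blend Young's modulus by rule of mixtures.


Formula: Blend property = (fraction_A * property_A) + (fraction_B * property_B)
Step 1: Contribution A = 50/100 * 10.27 GPa = 5.135 GPa
Step 2: Contribution B = 50/100 * 14.78 GPa = 7.39 GPa
Step 3: Blend Young's modulus = 5.135 + 7.39 = 12.525 GPa

12.525 GPa


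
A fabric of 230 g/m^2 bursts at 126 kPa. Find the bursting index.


Formula: Bursting Index = Bursting Strength / Fabric GSM
BI = 126 kPa / 230 g/m^2
BI = 0.548 kPa/(g/m^2)

0.548 kPa/(g/m^2)


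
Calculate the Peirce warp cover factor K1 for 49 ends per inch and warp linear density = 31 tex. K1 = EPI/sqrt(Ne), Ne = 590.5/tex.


Formula: K1 = EPI / sqrt(Ne), with Ne = 590.5 / tex_warp
Step 1: Ne = 590.5 / 31 = 19.048
Step 2: sqrt(Ne) = sqrt(19.048) = 4.3644
Step 3: K1 = 49 / 4.3644 = 11.2

11.2


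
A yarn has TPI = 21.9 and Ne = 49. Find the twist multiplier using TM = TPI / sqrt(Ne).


Formula: TM = TPI / sqrt(Ne)
Step 1: sqrt(Ne) = sqrt(49) = 7
Step 2: TM = 21.9 / 7 = 3.13

3.13 TM


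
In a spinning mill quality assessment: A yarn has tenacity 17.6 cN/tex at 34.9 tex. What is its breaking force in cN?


Formula: Breaking force = Tenacity * Linear density
F = 17.6 cN/tex * 34.9 tex
F = 614.24 cN

614.24 cN


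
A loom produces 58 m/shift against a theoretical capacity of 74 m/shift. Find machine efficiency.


Formula: Efficiency% = (Actual output / Theoretical output) * 100
Efficiency% = (58 / 74) * 100
Efficiency% = 0.783784 * 100 = 78.3784% ≈ 78.4%

78.4%


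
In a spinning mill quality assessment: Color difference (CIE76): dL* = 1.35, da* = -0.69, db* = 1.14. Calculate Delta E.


Formula: Delta E = sqrt(dL*^2 + da*^2 + db*^2)
Step 1: dL*^2 = 1.35^2 = 1.8225
Step 2: da*^2 = (-0.69)^2 = 0.4761
Step 3: db*^2 = 1.14^2 = 1.2996
Step 4: Sum = 1.8225 + 0.4761 + 1.2996 = 3.5982
Step 5: Delta E = sqrt(3.5982) = 1.9

1.9 Delta E


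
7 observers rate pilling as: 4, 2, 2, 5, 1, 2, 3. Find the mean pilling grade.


Formula: Mean = sum / count
Sum = 4 + 2 + 2 + 5 + 1 + 2 + 3 = 19
Mean = 19 / 7 = 2.7

2.7


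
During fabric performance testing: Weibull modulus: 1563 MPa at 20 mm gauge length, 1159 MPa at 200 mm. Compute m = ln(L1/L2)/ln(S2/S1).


Formula: m = ln(L1/L2) / ln(S2/S1)
Step 1: ln(L1/L2) = ln(20/200) = -2.30259
Step 2: S2/S1 = 1159/1563 = 0.74152
Step 3: ln(S2/S1) = ln(0.74152) = -0.29905
Step 4: m = -2.30259 / -0.29905 = 7.70

7.70 (Weibull m)


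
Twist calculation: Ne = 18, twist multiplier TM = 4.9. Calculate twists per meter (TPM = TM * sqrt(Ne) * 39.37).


Formula: TPM = TM * sqrt(Ne) * 39.37
Step 1: sqrt(Ne) = sqrt(18) = 4.2426
Step 2: TM * sqrt(Ne) = 4.9 * 4.2426 = 20.7887
Step 3: TPM = 20.7887 * 39.37 = 818 twists/m

818 twists/m


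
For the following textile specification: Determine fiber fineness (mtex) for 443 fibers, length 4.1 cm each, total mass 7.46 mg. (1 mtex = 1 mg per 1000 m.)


Formula: fineness (mtex) = mass (mg) / total length (km) = (mass_mg / total_length_m) * 1000
Step 1: Convert fiber length: 4.1 cm = 0.041 m
Step 2: Total fiber length = 443 * 0.041 = 18.163 m
Step 3: Linear density = 7.46 mg / 18.163 m = 0.4107 mg/m
Step 4: fineness = 0.4107 * 1000 = 410.7 mtex

410.7 mtex


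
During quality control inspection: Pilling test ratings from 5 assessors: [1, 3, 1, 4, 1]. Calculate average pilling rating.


Formula: Mean = sum / count
Sum = 1 + 3 + 1 + 4 + 1 = 10
Mean = 10 / 5 = 2.0

2.0


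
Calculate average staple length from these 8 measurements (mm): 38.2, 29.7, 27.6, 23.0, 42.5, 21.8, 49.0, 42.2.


Formula: Mean = sum of lengths / count
Sum = 38.2 + 29.7 + 27.6 + 23.0 + 42.5 + 21.8 + 49.0 + 42.2
Sum = 274.0 mm
Mean = 274.0 / 8 = 34.25 mm

34.25 mm


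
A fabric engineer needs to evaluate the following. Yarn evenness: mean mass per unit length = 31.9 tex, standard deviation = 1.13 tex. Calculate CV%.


Formula: CV% = (standard deviation / mean) * 100
Step 1: Ratio = 1.13 / 31.9 = 0.035423
Step 2: CV% = 0.035423 * 100 = 3.5423% ≈ 3.5%

3.5%


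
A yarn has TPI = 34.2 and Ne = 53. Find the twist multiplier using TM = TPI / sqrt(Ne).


Formula: TM = TPI / sqrt(Ne)
Step 1: sqrt(Ne) = sqrt(53) = 7.2801
Step 2: TM = 34.2 / 7.2801 = 4.70

4.70 TM


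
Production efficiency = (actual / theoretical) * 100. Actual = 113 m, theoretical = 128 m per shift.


Formula: Efficiency% = (Actual output / Theoretical output) * 100
Efficiency% = (113 / 128) * 100
Efficiency% = 0.882813 * 100 = 88.2813% ≈ 88.3%

88.3%


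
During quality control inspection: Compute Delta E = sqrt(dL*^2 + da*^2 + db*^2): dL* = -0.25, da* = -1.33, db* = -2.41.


Formula: Delta E = sqrt(dL*^2 + da*^2 + db*^2)
Step 1: dL*^2 = (-0.25)^2 = 0.0625
Step 2: da*^2 = (-1.33)^2 = 1.7689
Step 3: db*^2 = (-2.41)^2 = 5.8081
Step 4: Sum = 0.0625 + 1.7689 + 5.8081 = 7.6395
Step 5: Delta E = sqrt(7.6395) = 2.76

2.76 Delta E


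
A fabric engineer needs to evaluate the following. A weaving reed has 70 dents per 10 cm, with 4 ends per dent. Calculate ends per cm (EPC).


Formula: EPC = (dents per 10 cm * ends per dent) / 10
Step 1: Total ends per 10 cm = 70 * 4 = 280
Step 2: EPC = 280 / 10 = 28.0 ends/cm

28.0 ends/cm


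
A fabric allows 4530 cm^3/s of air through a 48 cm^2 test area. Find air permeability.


Formula: Air Permeability = Airflow / Test Area
AP = 4530 cm^3/s / 48 cm^2
AP = 94.4 cm^3/s/cm^2

94.4 cm^3/s/cm^2


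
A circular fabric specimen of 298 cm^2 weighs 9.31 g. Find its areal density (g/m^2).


Formula: GSM = mass_g / area_m2
Step 1: Convert area: 298 cm^2 = 298 / 10000 = 0.0298 m^2
Step 2: GSM = 9.31 g / 0.0298 m^2 = 312.4 g/m^2

312.4 g/m^2


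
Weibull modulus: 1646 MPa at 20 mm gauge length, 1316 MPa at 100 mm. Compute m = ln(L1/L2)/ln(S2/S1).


Formula: m = ln(L1/L2) / ln(S2/S1)
Step 1: ln(L1/L2) = ln(20/100) = -1.60944
Step 2: S2/S1 = 1316/1646 = 0.79951
Step 3: ln(S2/S1) = ln(0.79951) = -0.22376
Step 4: m = -1.60944 / -0.22376 = 7.19

7.19 (Weibull m)


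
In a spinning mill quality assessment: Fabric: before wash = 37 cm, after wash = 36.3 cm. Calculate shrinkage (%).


Formula: Shrinkage% = ((L_before - L_after) / L_before) * 100
Step 1: Shrinkage = 37 - 36.3 = 0.7 cm
Step 2: Shrinkage% = (0.7 / 37) * 100
Step 3: Shrinkage% = 0.018919 * 100 = 1.8919% ≈ 1.9%

1.9%


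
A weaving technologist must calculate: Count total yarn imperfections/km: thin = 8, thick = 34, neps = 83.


Formula: Total = thin places + thick places + neps
Total = 8 + 34 + 83
Total = 125 imperfections/km

125 imperfections/km


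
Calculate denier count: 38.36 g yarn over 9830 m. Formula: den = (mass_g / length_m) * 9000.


Formula: den = (mass_g / length_m) * 9000
Substituting: den = (38.36 / 9830) * 9000
Intermediate: 38.36 / 9830 = 0.00390234 g/m
den = 0.00390234 * 9000 = 35.1 denier

35.1 denier
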